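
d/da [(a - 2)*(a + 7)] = 2*a + 5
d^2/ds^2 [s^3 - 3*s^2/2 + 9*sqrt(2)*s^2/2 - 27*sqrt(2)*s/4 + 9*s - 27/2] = 6*s - 3 + 9*sqrt(2)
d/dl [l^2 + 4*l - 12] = 2*l + 4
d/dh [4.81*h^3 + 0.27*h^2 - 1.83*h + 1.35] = 14.43*h^2 + 0.54*h - 1.83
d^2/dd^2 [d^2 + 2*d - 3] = 2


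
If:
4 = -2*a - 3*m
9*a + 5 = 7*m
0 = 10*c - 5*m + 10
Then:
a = -43/41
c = -54/41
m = -26/41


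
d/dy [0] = 0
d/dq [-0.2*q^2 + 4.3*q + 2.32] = 4.3 - 0.4*q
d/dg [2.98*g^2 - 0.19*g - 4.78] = 5.96*g - 0.19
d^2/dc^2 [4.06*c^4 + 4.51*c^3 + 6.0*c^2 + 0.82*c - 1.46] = 48.72*c^2 + 27.06*c + 12.0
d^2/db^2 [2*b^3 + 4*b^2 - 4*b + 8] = 12*b + 8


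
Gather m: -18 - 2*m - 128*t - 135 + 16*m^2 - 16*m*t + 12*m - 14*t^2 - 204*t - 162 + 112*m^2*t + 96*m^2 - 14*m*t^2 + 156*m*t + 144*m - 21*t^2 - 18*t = m^2*(112*t + 112) + m*(-14*t^2 + 140*t + 154) - 35*t^2 - 350*t - 315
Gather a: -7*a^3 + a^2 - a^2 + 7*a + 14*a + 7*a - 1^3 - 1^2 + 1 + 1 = -7*a^3 + 28*a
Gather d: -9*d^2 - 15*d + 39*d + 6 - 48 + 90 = -9*d^2 + 24*d + 48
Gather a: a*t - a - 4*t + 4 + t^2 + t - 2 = a*(t - 1) + t^2 - 3*t + 2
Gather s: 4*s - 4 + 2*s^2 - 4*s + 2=2*s^2 - 2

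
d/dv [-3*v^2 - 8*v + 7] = -6*v - 8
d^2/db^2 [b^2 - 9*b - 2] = 2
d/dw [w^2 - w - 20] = 2*w - 1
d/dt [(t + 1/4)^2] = 2*t + 1/2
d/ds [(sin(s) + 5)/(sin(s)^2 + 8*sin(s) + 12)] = (-10*sin(s) + cos(s)^2 - 29)*cos(s)/(sin(s)^2 + 8*sin(s) + 12)^2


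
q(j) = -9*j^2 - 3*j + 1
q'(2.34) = -45.12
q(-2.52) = -48.59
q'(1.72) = -33.96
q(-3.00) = -71.00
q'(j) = -18*j - 3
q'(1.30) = -26.40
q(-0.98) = -4.70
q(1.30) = -18.11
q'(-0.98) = 14.64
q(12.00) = -1331.00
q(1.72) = -30.79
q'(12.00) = -219.00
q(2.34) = -55.30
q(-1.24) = -9.12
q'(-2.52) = 42.36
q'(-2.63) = 44.34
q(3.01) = -89.57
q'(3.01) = -57.18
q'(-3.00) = 51.00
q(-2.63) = -53.36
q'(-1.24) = 19.32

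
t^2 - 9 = (t - 3)*(t + 3)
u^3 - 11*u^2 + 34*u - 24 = (u - 6)*(u - 4)*(u - 1)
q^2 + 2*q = q*(q + 2)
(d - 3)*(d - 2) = d^2 - 5*d + 6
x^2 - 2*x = x*(x - 2)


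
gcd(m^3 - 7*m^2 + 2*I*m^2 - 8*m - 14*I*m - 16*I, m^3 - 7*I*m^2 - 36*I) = m + 2*I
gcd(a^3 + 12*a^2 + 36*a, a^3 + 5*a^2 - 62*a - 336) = a + 6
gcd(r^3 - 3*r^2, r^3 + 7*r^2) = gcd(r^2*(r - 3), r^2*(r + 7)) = r^2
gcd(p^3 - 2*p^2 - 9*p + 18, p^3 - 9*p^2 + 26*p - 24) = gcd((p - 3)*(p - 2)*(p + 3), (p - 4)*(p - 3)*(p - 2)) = p^2 - 5*p + 6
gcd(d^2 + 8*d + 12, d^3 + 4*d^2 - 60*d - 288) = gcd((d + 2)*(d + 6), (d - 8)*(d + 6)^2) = d + 6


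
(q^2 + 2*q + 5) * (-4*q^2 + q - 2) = -4*q^4 - 7*q^3 - 20*q^2 + q - 10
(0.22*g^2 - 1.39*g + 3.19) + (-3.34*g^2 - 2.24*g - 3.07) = -3.12*g^2 - 3.63*g + 0.12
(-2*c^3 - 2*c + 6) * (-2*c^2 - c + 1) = 4*c^5 + 2*c^4 + 2*c^3 - 10*c^2 - 8*c + 6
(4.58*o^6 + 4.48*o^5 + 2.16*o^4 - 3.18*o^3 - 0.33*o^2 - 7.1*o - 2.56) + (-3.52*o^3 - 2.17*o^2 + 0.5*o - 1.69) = 4.58*o^6 + 4.48*o^5 + 2.16*o^4 - 6.7*o^3 - 2.5*o^2 - 6.6*o - 4.25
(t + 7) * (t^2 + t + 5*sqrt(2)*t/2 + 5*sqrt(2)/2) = t^3 + 5*sqrt(2)*t^2/2 + 8*t^2 + 7*t + 20*sqrt(2)*t + 35*sqrt(2)/2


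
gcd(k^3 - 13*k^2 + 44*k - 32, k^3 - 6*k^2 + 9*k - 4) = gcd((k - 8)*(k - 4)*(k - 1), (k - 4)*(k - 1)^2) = k^2 - 5*k + 4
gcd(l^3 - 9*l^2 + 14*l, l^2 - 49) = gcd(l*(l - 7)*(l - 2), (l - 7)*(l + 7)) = l - 7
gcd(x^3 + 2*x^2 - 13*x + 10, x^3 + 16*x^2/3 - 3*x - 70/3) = x^2 + 3*x - 10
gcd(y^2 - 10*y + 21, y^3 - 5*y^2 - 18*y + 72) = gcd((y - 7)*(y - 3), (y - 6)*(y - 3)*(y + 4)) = y - 3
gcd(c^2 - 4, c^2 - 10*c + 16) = c - 2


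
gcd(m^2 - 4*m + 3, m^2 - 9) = m - 3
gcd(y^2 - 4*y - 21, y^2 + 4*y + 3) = y + 3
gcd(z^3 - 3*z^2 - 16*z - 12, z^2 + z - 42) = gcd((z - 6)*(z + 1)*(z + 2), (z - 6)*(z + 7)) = z - 6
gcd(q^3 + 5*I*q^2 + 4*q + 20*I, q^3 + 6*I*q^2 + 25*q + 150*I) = q + 5*I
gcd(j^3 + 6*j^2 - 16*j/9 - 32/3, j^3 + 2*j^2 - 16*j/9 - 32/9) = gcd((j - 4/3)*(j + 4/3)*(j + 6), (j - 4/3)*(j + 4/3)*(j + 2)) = j^2 - 16/9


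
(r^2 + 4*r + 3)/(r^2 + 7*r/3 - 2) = 3*(r + 1)/(3*r - 2)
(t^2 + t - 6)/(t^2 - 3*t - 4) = (-t^2 - t + 6)/(-t^2 + 3*t + 4)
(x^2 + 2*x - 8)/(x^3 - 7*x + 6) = (x + 4)/(x^2 + 2*x - 3)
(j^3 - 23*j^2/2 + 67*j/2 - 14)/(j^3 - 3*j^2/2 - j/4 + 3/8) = 4*(j^2 - 11*j + 28)/(4*j^2 - 4*j - 3)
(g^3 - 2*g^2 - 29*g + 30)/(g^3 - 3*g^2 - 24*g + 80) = (g^2 - 7*g + 6)/(g^2 - 8*g + 16)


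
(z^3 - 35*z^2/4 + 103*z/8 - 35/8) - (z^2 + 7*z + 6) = z^3 - 39*z^2/4 + 47*z/8 - 83/8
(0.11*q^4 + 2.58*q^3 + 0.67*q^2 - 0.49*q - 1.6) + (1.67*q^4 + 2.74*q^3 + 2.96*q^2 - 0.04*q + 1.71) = 1.78*q^4 + 5.32*q^3 + 3.63*q^2 - 0.53*q + 0.11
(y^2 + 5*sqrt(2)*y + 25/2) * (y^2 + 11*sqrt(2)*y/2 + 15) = y^4 + 21*sqrt(2)*y^3/2 + 165*y^2/2 + 575*sqrt(2)*y/4 + 375/2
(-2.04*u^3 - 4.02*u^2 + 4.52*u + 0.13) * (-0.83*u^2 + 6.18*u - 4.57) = 1.6932*u^5 - 9.2706*u^4 - 19.2724*u^3 + 46.1971*u^2 - 19.853*u - 0.5941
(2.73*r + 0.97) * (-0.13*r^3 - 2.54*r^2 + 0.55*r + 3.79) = -0.3549*r^4 - 7.0603*r^3 - 0.9623*r^2 + 10.8802*r + 3.6763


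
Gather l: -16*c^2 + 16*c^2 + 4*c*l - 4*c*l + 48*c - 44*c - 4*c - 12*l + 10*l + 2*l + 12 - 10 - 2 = 0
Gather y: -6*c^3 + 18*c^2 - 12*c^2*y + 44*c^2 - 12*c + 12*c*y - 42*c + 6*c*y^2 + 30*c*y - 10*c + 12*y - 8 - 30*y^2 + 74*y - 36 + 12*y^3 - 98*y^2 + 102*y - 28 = -6*c^3 + 62*c^2 - 64*c + 12*y^3 + y^2*(6*c - 128) + y*(-12*c^2 + 42*c + 188) - 72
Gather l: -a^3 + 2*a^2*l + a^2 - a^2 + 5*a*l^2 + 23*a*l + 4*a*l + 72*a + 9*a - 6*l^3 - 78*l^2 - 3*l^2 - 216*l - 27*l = -a^3 + 81*a - 6*l^3 + l^2*(5*a - 81) + l*(2*a^2 + 27*a - 243)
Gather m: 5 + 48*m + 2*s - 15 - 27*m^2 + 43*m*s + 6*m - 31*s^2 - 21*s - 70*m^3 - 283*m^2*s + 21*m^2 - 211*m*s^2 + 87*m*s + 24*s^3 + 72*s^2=-70*m^3 + m^2*(-283*s - 6) + m*(-211*s^2 + 130*s + 54) + 24*s^3 + 41*s^2 - 19*s - 10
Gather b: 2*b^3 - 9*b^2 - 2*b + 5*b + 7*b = 2*b^3 - 9*b^2 + 10*b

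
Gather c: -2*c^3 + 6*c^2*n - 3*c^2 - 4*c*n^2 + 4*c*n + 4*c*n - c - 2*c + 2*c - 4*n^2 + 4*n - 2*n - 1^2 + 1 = -2*c^3 + c^2*(6*n - 3) + c*(-4*n^2 + 8*n - 1) - 4*n^2 + 2*n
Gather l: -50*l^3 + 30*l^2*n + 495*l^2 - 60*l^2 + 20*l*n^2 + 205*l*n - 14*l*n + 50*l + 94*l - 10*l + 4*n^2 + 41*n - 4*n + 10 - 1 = -50*l^3 + l^2*(30*n + 435) + l*(20*n^2 + 191*n + 134) + 4*n^2 + 37*n + 9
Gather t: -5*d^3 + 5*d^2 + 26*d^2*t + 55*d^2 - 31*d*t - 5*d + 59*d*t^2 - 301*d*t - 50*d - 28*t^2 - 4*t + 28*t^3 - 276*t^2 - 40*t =-5*d^3 + 60*d^2 - 55*d + 28*t^3 + t^2*(59*d - 304) + t*(26*d^2 - 332*d - 44)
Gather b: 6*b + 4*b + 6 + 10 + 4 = 10*b + 20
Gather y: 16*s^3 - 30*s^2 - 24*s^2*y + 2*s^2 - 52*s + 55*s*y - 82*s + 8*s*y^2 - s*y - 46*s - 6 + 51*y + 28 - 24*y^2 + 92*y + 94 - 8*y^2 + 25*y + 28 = 16*s^3 - 28*s^2 - 180*s + y^2*(8*s - 32) + y*(-24*s^2 + 54*s + 168) + 144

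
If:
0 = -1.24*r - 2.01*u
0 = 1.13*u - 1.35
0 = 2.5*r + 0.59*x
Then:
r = -1.94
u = 1.19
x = 8.21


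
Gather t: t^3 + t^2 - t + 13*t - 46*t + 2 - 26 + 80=t^3 + t^2 - 34*t + 56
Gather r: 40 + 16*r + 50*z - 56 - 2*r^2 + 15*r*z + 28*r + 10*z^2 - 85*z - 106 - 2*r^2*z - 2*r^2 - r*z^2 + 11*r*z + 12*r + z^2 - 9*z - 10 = r^2*(-2*z - 4) + r*(-z^2 + 26*z + 56) + 11*z^2 - 44*z - 132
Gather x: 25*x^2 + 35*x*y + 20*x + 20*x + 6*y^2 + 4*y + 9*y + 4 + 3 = 25*x^2 + x*(35*y + 40) + 6*y^2 + 13*y + 7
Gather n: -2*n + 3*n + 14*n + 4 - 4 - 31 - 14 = 15*n - 45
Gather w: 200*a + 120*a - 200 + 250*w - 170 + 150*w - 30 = 320*a + 400*w - 400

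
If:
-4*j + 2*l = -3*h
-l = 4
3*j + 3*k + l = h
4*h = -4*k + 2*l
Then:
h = -64/7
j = -62/7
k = 50/7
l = -4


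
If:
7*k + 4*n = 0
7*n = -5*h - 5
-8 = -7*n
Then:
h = -13/5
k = -32/49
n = 8/7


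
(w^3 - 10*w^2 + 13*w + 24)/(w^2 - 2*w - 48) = (w^2 - 2*w - 3)/(w + 6)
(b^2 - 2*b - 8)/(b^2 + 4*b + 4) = (b - 4)/(b + 2)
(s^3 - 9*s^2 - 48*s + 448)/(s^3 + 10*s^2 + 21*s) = (s^2 - 16*s + 64)/(s*(s + 3))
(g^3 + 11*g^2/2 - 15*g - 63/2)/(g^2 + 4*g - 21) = g + 3/2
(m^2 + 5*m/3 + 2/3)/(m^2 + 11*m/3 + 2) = (m + 1)/(m + 3)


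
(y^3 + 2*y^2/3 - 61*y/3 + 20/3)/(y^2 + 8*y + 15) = (3*y^2 - 13*y + 4)/(3*(y + 3))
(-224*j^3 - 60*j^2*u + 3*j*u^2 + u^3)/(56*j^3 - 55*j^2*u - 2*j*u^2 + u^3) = (4*j + u)/(-j + u)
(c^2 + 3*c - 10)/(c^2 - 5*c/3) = 3*(c^2 + 3*c - 10)/(c*(3*c - 5))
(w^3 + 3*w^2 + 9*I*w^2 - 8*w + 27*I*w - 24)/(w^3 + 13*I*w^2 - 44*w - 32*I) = (w + 3)/(w + 4*I)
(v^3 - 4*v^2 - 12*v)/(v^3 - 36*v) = (v + 2)/(v + 6)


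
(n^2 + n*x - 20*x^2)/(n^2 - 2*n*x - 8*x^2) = (n + 5*x)/(n + 2*x)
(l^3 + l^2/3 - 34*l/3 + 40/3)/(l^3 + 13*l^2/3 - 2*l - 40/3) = (l - 2)/(l + 2)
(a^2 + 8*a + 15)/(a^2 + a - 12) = (a^2 + 8*a + 15)/(a^2 + a - 12)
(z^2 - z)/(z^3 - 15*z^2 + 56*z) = (z - 1)/(z^2 - 15*z + 56)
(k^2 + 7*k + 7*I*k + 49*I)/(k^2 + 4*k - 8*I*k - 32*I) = (k^2 + k*(7 + 7*I) + 49*I)/(k^2 + k*(4 - 8*I) - 32*I)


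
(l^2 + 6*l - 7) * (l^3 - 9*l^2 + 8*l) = l^5 - 3*l^4 - 53*l^3 + 111*l^2 - 56*l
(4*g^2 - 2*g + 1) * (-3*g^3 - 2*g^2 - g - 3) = -12*g^5 - 2*g^4 - 3*g^3 - 12*g^2 + 5*g - 3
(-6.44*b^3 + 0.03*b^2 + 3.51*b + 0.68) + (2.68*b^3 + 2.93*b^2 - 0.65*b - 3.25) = -3.76*b^3 + 2.96*b^2 + 2.86*b - 2.57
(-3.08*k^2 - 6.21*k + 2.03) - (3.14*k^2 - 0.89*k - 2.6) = -6.22*k^2 - 5.32*k + 4.63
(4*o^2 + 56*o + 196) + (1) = 4*o^2 + 56*o + 197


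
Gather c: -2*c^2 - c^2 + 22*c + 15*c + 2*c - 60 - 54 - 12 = -3*c^2 + 39*c - 126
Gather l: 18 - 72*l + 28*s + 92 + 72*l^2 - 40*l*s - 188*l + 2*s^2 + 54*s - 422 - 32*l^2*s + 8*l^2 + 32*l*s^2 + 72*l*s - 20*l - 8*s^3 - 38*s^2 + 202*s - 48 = l^2*(80 - 32*s) + l*(32*s^2 + 32*s - 280) - 8*s^3 - 36*s^2 + 284*s - 360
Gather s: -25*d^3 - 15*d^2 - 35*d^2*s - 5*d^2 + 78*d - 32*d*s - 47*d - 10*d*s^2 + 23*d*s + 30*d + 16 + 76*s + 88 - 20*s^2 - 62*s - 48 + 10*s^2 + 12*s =-25*d^3 - 20*d^2 + 61*d + s^2*(-10*d - 10) + s*(-35*d^2 - 9*d + 26) + 56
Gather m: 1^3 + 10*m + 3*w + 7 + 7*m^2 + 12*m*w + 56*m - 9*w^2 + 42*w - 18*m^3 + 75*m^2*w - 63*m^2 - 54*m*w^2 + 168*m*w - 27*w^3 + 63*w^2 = -18*m^3 + m^2*(75*w - 56) + m*(-54*w^2 + 180*w + 66) - 27*w^3 + 54*w^2 + 45*w + 8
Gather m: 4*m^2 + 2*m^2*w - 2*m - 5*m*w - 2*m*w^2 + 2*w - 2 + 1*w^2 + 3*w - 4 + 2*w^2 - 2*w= m^2*(2*w + 4) + m*(-2*w^2 - 5*w - 2) + 3*w^2 + 3*w - 6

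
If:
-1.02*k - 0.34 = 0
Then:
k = -0.33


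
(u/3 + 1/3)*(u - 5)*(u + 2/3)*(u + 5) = u^4/3 + 5*u^3/9 - 73*u^2/9 - 125*u/9 - 50/9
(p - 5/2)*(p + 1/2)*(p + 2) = p^3 - 21*p/4 - 5/2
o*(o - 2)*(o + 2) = o^3 - 4*o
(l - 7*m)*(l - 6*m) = l^2 - 13*l*m + 42*m^2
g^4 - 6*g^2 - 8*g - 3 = (g - 3)*(g + 1)^3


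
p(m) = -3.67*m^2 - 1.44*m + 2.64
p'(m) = -7.34*m - 1.44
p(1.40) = -6.57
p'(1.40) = -11.72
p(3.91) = -59.10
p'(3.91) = -30.14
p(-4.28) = -58.43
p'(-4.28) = 29.98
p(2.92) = -32.86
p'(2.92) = -22.87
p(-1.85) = -7.26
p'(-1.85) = 12.14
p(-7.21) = -177.76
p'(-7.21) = 51.48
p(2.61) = -26.12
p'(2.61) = -20.60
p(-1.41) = -2.63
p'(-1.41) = 8.91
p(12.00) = -543.12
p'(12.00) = -89.52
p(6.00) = -138.12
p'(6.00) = -45.48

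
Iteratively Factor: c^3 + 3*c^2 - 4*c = (c - 1)*(c^2 + 4*c) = (c - 1)*(c + 4)*(c)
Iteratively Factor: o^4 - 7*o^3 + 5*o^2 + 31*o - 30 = (o - 1)*(o^3 - 6*o^2 - o + 30) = (o - 1)*(o + 2)*(o^2 - 8*o + 15) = (o - 3)*(o - 1)*(o + 2)*(o - 5)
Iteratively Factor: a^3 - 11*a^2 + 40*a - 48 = (a - 4)*(a^2 - 7*a + 12) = (a - 4)^2*(a - 3)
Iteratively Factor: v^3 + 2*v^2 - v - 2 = (v - 1)*(v^2 + 3*v + 2) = (v - 1)*(v + 2)*(v + 1)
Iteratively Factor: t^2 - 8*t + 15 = (t - 3)*(t - 5)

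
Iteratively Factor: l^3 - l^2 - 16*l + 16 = (l + 4)*(l^2 - 5*l + 4) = (l - 4)*(l + 4)*(l - 1)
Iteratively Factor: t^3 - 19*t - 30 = (t + 2)*(t^2 - 2*t - 15) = (t - 5)*(t + 2)*(t + 3)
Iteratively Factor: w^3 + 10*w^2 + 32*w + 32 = (w + 4)*(w^2 + 6*w + 8) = (w + 2)*(w + 4)*(w + 4)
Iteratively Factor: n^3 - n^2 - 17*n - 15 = (n + 3)*(n^2 - 4*n - 5) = (n - 5)*(n + 3)*(n + 1)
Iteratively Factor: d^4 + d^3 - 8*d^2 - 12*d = (d)*(d^3 + d^2 - 8*d - 12) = d*(d + 2)*(d^2 - d - 6) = d*(d + 2)^2*(d - 3)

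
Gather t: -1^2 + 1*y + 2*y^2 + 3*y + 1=2*y^2 + 4*y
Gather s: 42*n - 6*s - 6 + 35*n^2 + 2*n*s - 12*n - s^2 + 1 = 35*n^2 + 30*n - s^2 + s*(2*n - 6) - 5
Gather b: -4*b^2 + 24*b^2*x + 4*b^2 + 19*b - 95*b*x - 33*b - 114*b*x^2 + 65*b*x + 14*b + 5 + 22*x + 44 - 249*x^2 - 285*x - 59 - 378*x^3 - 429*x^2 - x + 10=24*b^2*x + b*(-114*x^2 - 30*x) - 378*x^3 - 678*x^2 - 264*x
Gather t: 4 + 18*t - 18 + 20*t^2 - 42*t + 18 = 20*t^2 - 24*t + 4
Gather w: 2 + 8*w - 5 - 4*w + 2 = 4*w - 1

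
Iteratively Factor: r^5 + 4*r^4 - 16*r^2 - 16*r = (r)*(r^4 + 4*r^3 - 16*r - 16) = r*(r + 2)*(r^3 + 2*r^2 - 4*r - 8) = r*(r + 2)^2*(r^2 - 4) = r*(r + 2)^3*(r - 2)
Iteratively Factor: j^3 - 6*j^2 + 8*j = (j - 4)*(j^2 - 2*j) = j*(j - 4)*(j - 2)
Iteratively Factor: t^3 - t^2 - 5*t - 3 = (t + 1)*(t^2 - 2*t - 3) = (t - 3)*(t + 1)*(t + 1)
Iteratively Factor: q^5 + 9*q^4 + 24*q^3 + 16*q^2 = (q)*(q^4 + 9*q^3 + 24*q^2 + 16*q) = q*(q + 4)*(q^3 + 5*q^2 + 4*q) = q*(q + 4)^2*(q^2 + q) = q*(q + 1)*(q + 4)^2*(q)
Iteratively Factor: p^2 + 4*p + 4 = (p + 2)*(p + 2)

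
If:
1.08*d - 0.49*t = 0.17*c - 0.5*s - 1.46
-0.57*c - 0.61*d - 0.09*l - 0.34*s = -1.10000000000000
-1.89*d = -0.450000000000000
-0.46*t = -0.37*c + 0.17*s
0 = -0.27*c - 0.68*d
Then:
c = -0.60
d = 0.24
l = 25.81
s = -3.02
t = 0.63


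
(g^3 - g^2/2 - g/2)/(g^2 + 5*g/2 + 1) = g*(g - 1)/(g + 2)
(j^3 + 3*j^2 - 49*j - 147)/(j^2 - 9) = (j^2 - 49)/(j - 3)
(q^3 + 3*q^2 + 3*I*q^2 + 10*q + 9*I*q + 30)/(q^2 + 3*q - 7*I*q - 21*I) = (q^2 + 3*I*q + 10)/(q - 7*I)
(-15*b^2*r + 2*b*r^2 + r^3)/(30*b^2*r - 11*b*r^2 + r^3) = (-15*b^2 + 2*b*r + r^2)/(30*b^2 - 11*b*r + r^2)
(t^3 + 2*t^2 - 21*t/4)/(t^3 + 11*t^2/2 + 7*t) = (t - 3/2)/(t + 2)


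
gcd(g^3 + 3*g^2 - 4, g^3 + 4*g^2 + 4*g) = g^2 + 4*g + 4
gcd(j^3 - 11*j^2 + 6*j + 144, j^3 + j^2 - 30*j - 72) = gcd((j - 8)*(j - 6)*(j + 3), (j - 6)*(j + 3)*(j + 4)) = j^2 - 3*j - 18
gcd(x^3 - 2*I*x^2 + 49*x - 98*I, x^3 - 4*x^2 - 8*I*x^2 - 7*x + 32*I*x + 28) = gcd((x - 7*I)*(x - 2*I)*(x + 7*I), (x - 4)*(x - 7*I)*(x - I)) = x - 7*I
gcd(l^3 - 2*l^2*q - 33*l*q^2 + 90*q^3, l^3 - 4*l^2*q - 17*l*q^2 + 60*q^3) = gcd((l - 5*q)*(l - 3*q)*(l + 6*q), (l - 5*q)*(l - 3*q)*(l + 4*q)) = l^2 - 8*l*q + 15*q^2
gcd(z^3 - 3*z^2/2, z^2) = z^2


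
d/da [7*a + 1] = 7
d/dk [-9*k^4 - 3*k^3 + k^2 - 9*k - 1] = -36*k^3 - 9*k^2 + 2*k - 9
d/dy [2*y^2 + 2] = 4*y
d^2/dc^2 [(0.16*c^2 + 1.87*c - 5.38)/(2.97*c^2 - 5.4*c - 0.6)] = (1.77635683940025e-15*c^4 + 38.122326*c^3 - 283.027932*c^2 + 537.70068*c - 344.93832)/(26.198073*c^6 - 142.89858*c^5 + 243.93798*c^4 - 99.7272*c^3 - 49.2804*c^2 - 5.832*c - 0.216)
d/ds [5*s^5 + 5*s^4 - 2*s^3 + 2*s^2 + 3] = s*(25*s^3 + 20*s^2 - 6*s + 4)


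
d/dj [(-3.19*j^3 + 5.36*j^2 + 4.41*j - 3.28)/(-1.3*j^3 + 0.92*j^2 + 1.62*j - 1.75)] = (4.0332*j^4 + 1.1304*j^3 + 8.5815*j^2 - 12.7248*j - 2.4039)/(1.69*j^6 - 2.392*j^5 - 3.3656*j^4 + 7.5308*j^3 - 0.5956*j^2 - 5.67*j + 3.0625)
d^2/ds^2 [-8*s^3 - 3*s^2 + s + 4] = -48*s - 6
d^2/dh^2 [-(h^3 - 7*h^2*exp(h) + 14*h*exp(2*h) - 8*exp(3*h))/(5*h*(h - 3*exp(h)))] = 2*(2*h^6 - 22*h^5*exp(h) + 99*h^4*exp(2*h) + 4*h^4*exp(h) - 195*h^3*exp(3*h) - 48*h^3*exp(2*h) - 2*h^3*exp(h) + 144*h^2*exp(4*h) + 144*h^2*exp(3*h) + 24*h^2*exp(2*h) - 144*h*exp(4*h) - 72*h*exp(3*h) + 72*exp(4*h))*exp(h)/(5*h^3*(h^3 - 9*h^2*exp(h) + 27*h*exp(2*h) - 27*exp(3*h)))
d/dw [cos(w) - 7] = -sin(w)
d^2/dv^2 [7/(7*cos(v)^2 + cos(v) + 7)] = 7*(-196*sin(v)^4 - 97*sin(v)^2 + 133*cos(v)/4 - 21*cos(3*v)/4 + 197)/(-7*sin(v)^2 + cos(v) + 14)^3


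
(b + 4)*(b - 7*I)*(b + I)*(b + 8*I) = b^4 + 4*b^3 + 2*I*b^3 + 55*b^2 + 8*I*b^2 + 220*b + 56*I*b + 224*I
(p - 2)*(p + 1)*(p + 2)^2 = p^4 + 3*p^3 - 2*p^2 - 12*p - 8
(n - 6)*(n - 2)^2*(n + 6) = n^4 - 4*n^3 - 32*n^2 + 144*n - 144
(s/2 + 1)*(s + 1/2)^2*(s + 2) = s^4/2 + 5*s^3/2 + 33*s^2/8 + 5*s/2 + 1/2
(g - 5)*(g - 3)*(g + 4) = g^3 - 4*g^2 - 17*g + 60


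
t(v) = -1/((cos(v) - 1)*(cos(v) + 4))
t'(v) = -sin(v)/((cos(v) - 1)*(cos(v) + 4)^2) - sin(v)/((cos(v) - 1)^2*(cos(v) + 4)) = -(2*cos(v) + 3)*sin(v)/((cos(v) - 1)^2*(cos(v) + 4)^2)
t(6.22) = 100.26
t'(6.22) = 3171.33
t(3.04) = 0.17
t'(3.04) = -0.00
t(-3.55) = 0.17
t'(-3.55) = -0.01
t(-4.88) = 0.29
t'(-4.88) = -0.27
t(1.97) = 0.20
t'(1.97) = -0.08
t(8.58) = 0.18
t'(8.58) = -0.04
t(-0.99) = 0.49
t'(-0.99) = 0.81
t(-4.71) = 0.25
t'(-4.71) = -0.19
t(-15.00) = 0.18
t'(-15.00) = 0.03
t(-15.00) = 0.18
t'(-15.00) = 0.03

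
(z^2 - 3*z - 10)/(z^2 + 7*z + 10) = (z - 5)/(z + 5)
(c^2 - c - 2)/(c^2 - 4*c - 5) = (c - 2)/(c - 5)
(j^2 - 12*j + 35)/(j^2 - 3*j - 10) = (j - 7)/(j + 2)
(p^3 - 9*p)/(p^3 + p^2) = (p^2 - 9)/(p*(p + 1))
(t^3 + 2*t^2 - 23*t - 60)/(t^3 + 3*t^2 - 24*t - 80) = (t + 3)/(t + 4)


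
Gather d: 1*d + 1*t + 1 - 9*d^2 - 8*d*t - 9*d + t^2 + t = -9*d^2 + d*(-8*t - 8) + t^2 + 2*t + 1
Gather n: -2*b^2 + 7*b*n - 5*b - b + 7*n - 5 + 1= -2*b^2 - 6*b + n*(7*b + 7) - 4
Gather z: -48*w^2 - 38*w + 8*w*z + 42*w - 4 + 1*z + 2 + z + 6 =-48*w^2 + 4*w + z*(8*w + 2) + 4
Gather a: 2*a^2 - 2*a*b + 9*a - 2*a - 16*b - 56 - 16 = 2*a^2 + a*(7 - 2*b) - 16*b - 72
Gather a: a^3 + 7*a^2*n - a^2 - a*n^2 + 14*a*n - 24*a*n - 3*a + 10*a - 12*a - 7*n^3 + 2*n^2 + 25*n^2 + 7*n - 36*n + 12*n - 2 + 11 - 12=a^3 + a^2*(7*n - 1) + a*(-n^2 - 10*n - 5) - 7*n^3 + 27*n^2 - 17*n - 3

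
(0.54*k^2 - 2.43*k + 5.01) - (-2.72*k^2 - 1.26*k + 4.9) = 3.26*k^2 - 1.17*k + 0.109999999999999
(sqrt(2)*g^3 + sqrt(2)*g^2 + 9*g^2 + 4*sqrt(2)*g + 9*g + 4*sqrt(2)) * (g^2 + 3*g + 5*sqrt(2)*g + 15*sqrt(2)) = sqrt(2)*g^5 + 4*sqrt(2)*g^4 + 19*g^4 + 52*sqrt(2)*g^3 + 76*g^3 + 97*g^2 + 196*sqrt(2)*g^2 + 160*g + 147*sqrt(2)*g + 120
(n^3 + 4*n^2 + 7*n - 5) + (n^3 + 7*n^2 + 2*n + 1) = 2*n^3 + 11*n^2 + 9*n - 4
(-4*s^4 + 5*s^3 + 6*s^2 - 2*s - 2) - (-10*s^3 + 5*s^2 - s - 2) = -4*s^4 + 15*s^3 + s^2 - s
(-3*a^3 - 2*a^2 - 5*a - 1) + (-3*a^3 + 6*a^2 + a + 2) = -6*a^3 + 4*a^2 - 4*a + 1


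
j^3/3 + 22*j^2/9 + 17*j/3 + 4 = (j/3 + 1)*(j + 4/3)*(j + 3)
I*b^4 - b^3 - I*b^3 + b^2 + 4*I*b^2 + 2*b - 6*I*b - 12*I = (b - 2)*(b - 2*I)*(b + 3*I)*(I*b + I)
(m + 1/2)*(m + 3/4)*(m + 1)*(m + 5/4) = m^4 + 7*m^3/2 + 71*m^2/16 + 77*m/32 + 15/32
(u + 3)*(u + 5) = u^2 + 8*u + 15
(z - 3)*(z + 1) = z^2 - 2*z - 3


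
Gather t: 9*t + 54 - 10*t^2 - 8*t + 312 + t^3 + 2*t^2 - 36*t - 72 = t^3 - 8*t^2 - 35*t + 294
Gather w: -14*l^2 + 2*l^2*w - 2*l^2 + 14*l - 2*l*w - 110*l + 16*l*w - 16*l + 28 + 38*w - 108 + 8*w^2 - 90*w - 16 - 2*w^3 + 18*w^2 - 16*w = -16*l^2 - 112*l - 2*w^3 + 26*w^2 + w*(2*l^2 + 14*l - 68) - 96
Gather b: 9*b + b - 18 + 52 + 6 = 10*b + 40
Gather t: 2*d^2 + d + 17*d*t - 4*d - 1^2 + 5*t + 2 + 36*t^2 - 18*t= 2*d^2 - 3*d + 36*t^2 + t*(17*d - 13) + 1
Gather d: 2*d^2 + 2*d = 2*d^2 + 2*d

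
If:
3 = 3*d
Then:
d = 1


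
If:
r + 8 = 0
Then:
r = -8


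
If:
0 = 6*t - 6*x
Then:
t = x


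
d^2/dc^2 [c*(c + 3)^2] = 6*c + 12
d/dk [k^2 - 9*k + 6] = 2*k - 9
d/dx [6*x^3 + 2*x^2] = 2*x*(9*x + 2)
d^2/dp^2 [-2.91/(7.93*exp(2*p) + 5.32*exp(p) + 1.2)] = (-2.91*(15.86*exp(p) + 5.32)*(31.72*exp(p) + 10.64)*exp(p) + (92.3052*exp(p) + 15.4812)*(7.93*exp(2*p) + 5.32*exp(p) + 1.2))*exp(p)/(7.93*exp(2*p) + 5.32*exp(p) + 1.2)^3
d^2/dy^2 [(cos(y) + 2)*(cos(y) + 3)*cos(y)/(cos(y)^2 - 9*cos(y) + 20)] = (1921*(1 - cos(y)^2)^2 - cos(y)^7 + 27*cos(y)^6 - 415*cos(y)^5 + 44*cos(y)^3 - 6918*cos(y)^2 - 720*cos(y) + 4239)/((cos(y) - 5)^3*(cos(y) - 4)^3)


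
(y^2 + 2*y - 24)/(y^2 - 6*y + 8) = (y + 6)/(y - 2)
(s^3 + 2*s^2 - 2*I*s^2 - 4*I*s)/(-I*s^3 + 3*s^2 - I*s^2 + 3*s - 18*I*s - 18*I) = s*(I*s^2 + 2*s*(1 + I) + 4)/(s^3 + s^2*(1 + 3*I) + 3*s*(6 + I) + 18)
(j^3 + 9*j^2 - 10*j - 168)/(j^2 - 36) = (j^2 + 3*j - 28)/(j - 6)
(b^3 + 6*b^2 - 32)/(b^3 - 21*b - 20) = (b^2 + 2*b - 8)/(b^2 - 4*b - 5)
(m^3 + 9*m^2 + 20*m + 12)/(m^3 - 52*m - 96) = (m + 1)/(m - 8)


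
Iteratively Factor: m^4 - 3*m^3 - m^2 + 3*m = (m - 3)*(m^3 - m) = (m - 3)*(m + 1)*(m^2 - m) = (m - 3)*(m - 1)*(m + 1)*(m)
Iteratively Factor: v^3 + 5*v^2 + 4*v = (v + 1)*(v^2 + 4*v) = v*(v + 1)*(v + 4)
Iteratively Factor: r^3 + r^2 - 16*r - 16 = (r + 1)*(r^2 - 16) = (r + 1)*(r + 4)*(r - 4)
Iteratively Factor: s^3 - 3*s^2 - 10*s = (s)*(s^2 - 3*s - 10) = s*(s + 2)*(s - 5)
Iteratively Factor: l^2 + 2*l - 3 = (l - 1)*(l + 3)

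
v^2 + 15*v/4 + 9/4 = (v + 3/4)*(v + 3)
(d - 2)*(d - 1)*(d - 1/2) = d^3 - 7*d^2/2 + 7*d/2 - 1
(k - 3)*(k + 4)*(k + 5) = k^3 + 6*k^2 - 7*k - 60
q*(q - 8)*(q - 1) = q^3 - 9*q^2 + 8*q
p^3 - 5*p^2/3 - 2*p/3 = p*(p - 2)*(p + 1/3)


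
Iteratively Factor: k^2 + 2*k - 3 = (k - 1)*(k + 3)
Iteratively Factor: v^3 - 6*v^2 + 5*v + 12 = (v + 1)*(v^2 - 7*v + 12) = (v - 3)*(v + 1)*(v - 4)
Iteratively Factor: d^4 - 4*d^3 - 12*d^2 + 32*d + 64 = (d + 2)*(d^3 - 6*d^2 + 32) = (d + 2)^2*(d^2 - 8*d + 16) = (d - 4)*(d + 2)^2*(d - 4)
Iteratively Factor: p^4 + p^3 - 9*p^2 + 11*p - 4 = (p - 1)*(p^3 + 2*p^2 - 7*p + 4) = (p - 1)^2*(p^2 + 3*p - 4) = (p - 1)^3*(p + 4)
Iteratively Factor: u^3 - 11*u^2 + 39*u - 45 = (u - 3)*(u^2 - 8*u + 15) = (u - 5)*(u - 3)*(u - 3)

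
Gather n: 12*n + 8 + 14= 12*n + 22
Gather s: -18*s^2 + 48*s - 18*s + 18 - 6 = -18*s^2 + 30*s + 12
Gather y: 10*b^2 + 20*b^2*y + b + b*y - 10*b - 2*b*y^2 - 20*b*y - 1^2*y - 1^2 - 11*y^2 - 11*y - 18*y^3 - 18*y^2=10*b^2 - 9*b - 18*y^3 + y^2*(-2*b - 29) + y*(20*b^2 - 19*b - 12) - 1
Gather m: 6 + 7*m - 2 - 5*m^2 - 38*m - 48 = -5*m^2 - 31*m - 44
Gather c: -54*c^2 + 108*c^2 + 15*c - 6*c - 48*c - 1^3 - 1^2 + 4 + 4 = 54*c^2 - 39*c + 6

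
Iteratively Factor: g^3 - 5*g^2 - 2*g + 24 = (g - 3)*(g^2 - 2*g - 8) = (g - 4)*(g - 3)*(g + 2)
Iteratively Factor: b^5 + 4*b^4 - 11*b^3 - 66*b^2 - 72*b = (b + 3)*(b^4 + b^3 - 14*b^2 - 24*b) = b*(b + 3)*(b^3 + b^2 - 14*b - 24) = b*(b + 2)*(b + 3)*(b^2 - b - 12) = b*(b - 4)*(b + 2)*(b + 3)*(b + 3)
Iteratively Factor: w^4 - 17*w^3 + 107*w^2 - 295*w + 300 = (w - 5)*(w^3 - 12*w^2 + 47*w - 60) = (w - 5)^2*(w^2 - 7*w + 12) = (w - 5)^2*(w - 3)*(w - 4)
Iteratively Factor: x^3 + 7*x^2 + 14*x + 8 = (x + 1)*(x^2 + 6*x + 8) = (x + 1)*(x + 2)*(x + 4)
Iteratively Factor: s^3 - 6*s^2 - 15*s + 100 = (s + 4)*(s^2 - 10*s + 25) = (s - 5)*(s + 4)*(s - 5)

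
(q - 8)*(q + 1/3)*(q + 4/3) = q^3 - 19*q^2/3 - 116*q/9 - 32/9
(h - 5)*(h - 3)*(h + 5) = h^3 - 3*h^2 - 25*h + 75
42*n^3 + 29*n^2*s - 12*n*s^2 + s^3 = (-7*n + s)*(-6*n + s)*(n + s)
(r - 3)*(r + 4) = r^2 + r - 12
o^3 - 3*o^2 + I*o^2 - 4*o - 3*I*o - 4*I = (o - 4)*(o + 1)*(o + I)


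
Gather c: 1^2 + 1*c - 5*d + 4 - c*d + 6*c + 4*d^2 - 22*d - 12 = c*(7 - d) + 4*d^2 - 27*d - 7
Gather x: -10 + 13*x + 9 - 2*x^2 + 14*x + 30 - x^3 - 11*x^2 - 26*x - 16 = -x^3 - 13*x^2 + x + 13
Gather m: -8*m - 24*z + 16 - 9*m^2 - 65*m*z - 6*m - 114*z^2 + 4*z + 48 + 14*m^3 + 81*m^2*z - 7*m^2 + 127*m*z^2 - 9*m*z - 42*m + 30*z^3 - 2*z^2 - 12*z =14*m^3 + m^2*(81*z - 16) + m*(127*z^2 - 74*z - 56) + 30*z^3 - 116*z^2 - 32*z + 64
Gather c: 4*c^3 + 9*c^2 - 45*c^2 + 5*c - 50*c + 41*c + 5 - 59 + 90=4*c^3 - 36*c^2 - 4*c + 36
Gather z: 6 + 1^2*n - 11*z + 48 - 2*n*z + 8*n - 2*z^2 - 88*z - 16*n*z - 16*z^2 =9*n - 18*z^2 + z*(-18*n - 99) + 54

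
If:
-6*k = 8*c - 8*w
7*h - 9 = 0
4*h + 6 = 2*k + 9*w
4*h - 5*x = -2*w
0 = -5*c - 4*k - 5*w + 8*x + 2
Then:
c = 4184/1589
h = 9/7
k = -2280/1589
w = 2474/1589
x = 2624/1589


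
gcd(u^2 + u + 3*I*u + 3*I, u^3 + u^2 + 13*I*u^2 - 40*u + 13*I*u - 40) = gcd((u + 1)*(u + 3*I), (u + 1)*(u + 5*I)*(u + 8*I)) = u + 1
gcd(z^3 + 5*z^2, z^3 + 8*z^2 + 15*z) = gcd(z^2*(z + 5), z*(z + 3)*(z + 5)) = z^2 + 5*z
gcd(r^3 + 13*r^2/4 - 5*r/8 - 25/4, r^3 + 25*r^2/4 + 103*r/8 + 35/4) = r^2 + 9*r/2 + 5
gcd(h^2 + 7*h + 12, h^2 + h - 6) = h + 3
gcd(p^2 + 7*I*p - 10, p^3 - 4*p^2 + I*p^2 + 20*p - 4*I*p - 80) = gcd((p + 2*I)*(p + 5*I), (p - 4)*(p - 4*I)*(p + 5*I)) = p + 5*I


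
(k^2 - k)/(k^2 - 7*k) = (k - 1)/(k - 7)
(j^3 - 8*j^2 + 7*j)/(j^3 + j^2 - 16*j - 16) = j*(j^2 - 8*j + 7)/(j^3 + j^2 - 16*j - 16)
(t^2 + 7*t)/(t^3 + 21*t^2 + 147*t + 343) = t/(t^2 + 14*t + 49)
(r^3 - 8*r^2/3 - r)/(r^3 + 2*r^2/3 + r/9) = 3*(r - 3)/(3*r + 1)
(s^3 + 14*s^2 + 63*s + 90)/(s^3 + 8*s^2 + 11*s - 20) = (s^2 + 9*s + 18)/(s^2 + 3*s - 4)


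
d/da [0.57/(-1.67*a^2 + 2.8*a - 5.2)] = (1.9038*a - 1.596)/(1.67*a^2 - 2.8*a + 5.2)^2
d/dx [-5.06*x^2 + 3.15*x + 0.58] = 3.15 - 10.12*x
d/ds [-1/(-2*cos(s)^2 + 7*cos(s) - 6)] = (4*cos(s) - 7)*sin(s)/(-7*cos(s) + cos(2*s) + 7)^2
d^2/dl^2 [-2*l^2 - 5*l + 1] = -4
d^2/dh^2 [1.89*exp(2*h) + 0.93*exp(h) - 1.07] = (7.56*exp(h) + 0.93)*exp(h)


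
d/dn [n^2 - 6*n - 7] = 2*n - 6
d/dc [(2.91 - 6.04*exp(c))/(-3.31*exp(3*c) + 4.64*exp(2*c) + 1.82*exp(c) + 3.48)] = (-39.9848*exp(3*c) + 56.9219*exp(2*c) - 27.0048*exp(c) - 26.3154)*exp(c)/(10.9561*exp(6*c) - 30.7168*exp(5*c) + 9.4812*exp(4*c) - 6.148*exp(3*c) + 35.6068*exp(2*c) + 12.6672*exp(c) + 12.1104)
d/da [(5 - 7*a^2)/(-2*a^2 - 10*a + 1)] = 2*(35*a^2 + 3*a + 25)/(4*a^4 + 40*a^3 + 96*a^2 - 20*a + 1)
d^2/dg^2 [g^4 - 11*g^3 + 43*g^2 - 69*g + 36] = 12*g^2 - 66*g + 86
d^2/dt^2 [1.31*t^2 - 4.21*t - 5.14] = 2.62000000000000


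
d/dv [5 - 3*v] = -3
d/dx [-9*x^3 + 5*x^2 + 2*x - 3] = -27*x^2 + 10*x + 2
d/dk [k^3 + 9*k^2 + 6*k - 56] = 3*k^2 + 18*k + 6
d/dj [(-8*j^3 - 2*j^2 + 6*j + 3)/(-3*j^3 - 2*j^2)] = (10*j^3 + 36*j^2 + 39*j + 12)/(j^3*(9*j^2 + 12*j + 4))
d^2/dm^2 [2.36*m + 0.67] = 0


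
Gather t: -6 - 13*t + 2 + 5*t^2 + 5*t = 5*t^2 - 8*t - 4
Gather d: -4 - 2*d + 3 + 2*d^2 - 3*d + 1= 2*d^2 - 5*d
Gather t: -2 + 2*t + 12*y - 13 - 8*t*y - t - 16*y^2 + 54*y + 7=t*(1 - 8*y) - 16*y^2 + 66*y - 8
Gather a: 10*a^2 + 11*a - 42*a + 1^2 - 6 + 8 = 10*a^2 - 31*a + 3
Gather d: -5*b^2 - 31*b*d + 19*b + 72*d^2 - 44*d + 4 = -5*b^2 + 19*b + 72*d^2 + d*(-31*b - 44) + 4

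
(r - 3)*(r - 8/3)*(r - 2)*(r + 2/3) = r^4 - 7*r^3 + 128*r^2/9 - 28*r/9 - 32/3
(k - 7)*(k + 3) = k^2 - 4*k - 21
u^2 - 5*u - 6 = (u - 6)*(u + 1)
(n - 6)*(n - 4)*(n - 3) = n^3 - 13*n^2 + 54*n - 72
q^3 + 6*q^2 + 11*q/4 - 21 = (q - 3/2)*(q + 7/2)*(q + 4)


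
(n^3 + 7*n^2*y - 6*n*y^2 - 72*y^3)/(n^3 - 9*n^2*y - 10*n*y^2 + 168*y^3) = (n^2 + 3*n*y - 18*y^2)/(n^2 - 13*n*y + 42*y^2)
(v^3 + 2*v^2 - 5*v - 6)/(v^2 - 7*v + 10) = (v^2 + 4*v + 3)/(v - 5)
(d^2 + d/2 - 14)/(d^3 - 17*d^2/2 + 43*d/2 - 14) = (d + 4)/(d^2 - 5*d + 4)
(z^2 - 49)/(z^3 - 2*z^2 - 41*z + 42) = (z + 7)/(z^2 + 5*z - 6)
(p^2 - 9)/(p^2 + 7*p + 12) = (p - 3)/(p + 4)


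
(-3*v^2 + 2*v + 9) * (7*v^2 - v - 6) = -21*v^4 + 17*v^3 + 79*v^2 - 21*v - 54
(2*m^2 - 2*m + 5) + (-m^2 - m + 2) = m^2 - 3*m + 7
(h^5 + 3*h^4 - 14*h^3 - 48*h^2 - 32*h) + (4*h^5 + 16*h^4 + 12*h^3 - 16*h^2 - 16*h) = 5*h^5 + 19*h^4 - 2*h^3 - 64*h^2 - 48*h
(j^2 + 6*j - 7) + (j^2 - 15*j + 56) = 2*j^2 - 9*j + 49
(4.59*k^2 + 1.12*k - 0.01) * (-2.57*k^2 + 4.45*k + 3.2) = -11.7963*k^4 + 17.5471*k^3 + 19.6977*k^2 + 3.5395*k - 0.032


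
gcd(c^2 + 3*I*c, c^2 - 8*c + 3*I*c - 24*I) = c + 3*I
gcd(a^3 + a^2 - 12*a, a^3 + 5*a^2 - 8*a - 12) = 1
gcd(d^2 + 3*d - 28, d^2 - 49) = d + 7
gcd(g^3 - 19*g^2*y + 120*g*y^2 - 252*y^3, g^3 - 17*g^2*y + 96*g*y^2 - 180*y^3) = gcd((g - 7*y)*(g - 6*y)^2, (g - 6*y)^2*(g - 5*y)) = g^2 - 12*g*y + 36*y^2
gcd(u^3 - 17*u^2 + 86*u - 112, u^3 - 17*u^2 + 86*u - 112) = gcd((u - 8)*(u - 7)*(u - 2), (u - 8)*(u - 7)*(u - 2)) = u^3 - 17*u^2 + 86*u - 112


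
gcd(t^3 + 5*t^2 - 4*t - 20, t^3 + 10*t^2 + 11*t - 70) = t^2 + 3*t - 10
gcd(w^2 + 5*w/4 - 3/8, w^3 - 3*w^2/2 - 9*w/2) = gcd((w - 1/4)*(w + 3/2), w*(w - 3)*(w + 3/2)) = w + 3/2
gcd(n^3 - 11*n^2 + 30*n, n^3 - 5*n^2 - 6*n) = n^2 - 6*n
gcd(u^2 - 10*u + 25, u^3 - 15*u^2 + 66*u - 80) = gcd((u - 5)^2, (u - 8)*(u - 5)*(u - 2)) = u - 5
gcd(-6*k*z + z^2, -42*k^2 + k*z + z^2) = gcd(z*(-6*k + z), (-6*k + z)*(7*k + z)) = -6*k + z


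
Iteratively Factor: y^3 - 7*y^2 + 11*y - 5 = (y - 1)*(y^2 - 6*y + 5) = (y - 5)*(y - 1)*(y - 1)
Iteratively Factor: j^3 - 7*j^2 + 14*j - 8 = (j - 4)*(j^2 - 3*j + 2) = (j - 4)*(j - 1)*(j - 2)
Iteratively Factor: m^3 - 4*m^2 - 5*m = (m - 5)*(m^2 + m) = (m - 5)*(m + 1)*(m)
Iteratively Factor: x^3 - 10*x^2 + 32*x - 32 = (x - 2)*(x^2 - 8*x + 16) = (x - 4)*(x - 2)*(x - 4)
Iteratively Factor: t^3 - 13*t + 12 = (t - 1)*(t^2 + t - 12) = (t - 3)*(t - 1)*(t + 4)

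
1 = 1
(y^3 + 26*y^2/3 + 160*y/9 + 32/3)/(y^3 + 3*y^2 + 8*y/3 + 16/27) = 3*(y + 6)/(3*y + 1)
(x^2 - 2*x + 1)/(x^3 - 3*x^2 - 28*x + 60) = (x^2 - 2*x + 1)/(x^3 - 3*x^2 - 28*x + 60)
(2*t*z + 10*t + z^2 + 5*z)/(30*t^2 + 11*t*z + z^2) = (2*t*z + 10*t + z^2 + 5*z)/(30*t^2 + 11*t*z + z^2)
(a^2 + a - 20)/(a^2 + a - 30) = (a^2 + a - 20)/(a^2 + a - 30)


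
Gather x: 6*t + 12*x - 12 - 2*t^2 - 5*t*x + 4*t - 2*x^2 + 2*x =-2*t^2 + 10*t - 2*x^2 + x*(14 - 5*t) - 12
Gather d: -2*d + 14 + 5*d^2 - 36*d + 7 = 5*d^2 - 38*d + 21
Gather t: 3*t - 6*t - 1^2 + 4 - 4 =-3*t - 1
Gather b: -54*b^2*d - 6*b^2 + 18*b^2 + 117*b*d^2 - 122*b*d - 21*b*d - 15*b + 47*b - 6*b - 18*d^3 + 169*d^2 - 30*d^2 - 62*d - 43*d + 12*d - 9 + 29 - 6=b^2*(12 - 54*d) + b*(117*d^2 - 143*d + 26) - 18*d^3 + 139*d^2 - 93*d + 14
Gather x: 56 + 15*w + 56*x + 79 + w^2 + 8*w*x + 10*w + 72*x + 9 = w^2 + 25*w + x*(8*w + 128) + 144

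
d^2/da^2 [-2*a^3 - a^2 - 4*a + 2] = -12*a - 2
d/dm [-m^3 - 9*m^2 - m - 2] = -3*m^2 - 18*m - 1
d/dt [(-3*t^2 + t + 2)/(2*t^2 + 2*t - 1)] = (-8*t^2 - 2*t - 5)/(4*t^4 + 8*t^3 - 4*t + 1)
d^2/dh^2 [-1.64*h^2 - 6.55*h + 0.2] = -3.28000000000000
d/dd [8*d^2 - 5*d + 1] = 16*d - 5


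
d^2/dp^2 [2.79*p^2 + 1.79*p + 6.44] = 5.58000000000000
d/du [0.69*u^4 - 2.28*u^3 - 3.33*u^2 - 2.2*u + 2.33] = 2.76*u^3 - 6.84*u^2 - 6.66*u - 2.2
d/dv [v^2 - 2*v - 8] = 2*v - 2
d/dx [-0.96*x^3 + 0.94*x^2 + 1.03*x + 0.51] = -2.88*x^2 + 1.88*x + 1.03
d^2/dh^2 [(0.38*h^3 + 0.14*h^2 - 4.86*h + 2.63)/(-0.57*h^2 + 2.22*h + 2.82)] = (-2.163492*h^3 - 20.75085*h^2 + 48.708324*h - 97.456068)/(0.185193*h^6 - 2.163834*h^5 + 5.67891*h^4 + 10.46952*h^3 - 28.09566*h^2 - 52.962984*h - 22.425768)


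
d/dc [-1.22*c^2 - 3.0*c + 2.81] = -2.44*c - 3.0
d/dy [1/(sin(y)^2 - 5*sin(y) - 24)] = (5 - 2*sin(y))*cos(y)/((sin(y) - 8)^2*(sin(y) + 3)^2)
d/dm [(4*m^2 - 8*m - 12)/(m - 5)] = 4*(m^2 - 10*m + 13)/(m^2 - 10*m + 25)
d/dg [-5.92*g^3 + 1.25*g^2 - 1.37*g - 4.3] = -17.76*g^2 + 2.5*g - 1.37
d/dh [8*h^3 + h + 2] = 24*h^2 + 1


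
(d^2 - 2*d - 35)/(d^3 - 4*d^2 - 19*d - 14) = (d + 5)/(d^2 + 3*d + 2)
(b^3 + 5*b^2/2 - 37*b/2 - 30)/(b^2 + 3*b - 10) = (b^2 - 5*b/2 - 6)/(b - 2)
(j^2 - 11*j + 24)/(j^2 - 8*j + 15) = (j - 8)/(j - 5)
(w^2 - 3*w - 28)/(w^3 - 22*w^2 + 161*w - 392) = (w + 4)/(w^2 - 15*w + 56)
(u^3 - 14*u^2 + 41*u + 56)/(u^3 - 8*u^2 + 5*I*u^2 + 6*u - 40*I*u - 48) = (u^2 - 6*u - 7)/(u^2 + 5*I*u + 6)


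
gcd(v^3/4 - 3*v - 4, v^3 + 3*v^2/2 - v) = v + 2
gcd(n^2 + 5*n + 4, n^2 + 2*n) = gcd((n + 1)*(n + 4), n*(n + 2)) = 1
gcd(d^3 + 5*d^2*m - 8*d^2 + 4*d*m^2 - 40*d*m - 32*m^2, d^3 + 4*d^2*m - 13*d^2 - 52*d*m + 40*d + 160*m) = d^2 + 4*d*m - 8*d - 32*m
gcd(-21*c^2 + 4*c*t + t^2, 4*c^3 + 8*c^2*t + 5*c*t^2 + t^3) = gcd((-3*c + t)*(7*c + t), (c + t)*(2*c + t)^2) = 1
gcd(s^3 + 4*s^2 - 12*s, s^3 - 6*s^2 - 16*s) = s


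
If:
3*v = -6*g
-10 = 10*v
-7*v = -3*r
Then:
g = 1/2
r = -7/3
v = -1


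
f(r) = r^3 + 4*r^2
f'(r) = 3*r^2 + 8*r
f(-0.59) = 1.19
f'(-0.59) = -3.68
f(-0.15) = 0.09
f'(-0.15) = -1.13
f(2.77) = 51.95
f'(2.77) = 45.18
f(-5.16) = -30.89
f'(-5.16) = 38.60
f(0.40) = 0.70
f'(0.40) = 3.68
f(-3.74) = 3.64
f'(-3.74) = 12.04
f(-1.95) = 7.80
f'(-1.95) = -4.19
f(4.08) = 134.50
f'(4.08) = 82.58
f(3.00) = 63.00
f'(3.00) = 51.00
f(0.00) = 0.00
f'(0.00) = 0.00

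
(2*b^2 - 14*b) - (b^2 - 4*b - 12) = b^2 - 10*b + 12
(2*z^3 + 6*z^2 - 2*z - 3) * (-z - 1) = -2*z^4 - 8*z^3 - 4*z^2 + 5*z + 3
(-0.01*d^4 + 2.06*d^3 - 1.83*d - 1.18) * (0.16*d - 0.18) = -0.0016*d^5 + 0.3314*d^4 - 0.3708*d^3 - 0.2928*d^2 + 0.1406*d + 0.2124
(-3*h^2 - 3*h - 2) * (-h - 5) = 3*h^3 + 18*h^2 + 17*h + 10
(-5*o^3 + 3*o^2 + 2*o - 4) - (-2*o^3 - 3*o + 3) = -3*o^3 + 3*o^2 + 5*o - 7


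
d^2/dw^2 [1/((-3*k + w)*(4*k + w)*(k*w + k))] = 2*(-(3*k - w)^2*(4*k + w)^2 - (3*k - w)^2*(4*k + w)*(w + 1) - (3*k - w)^2*(w + 1)^2 + (3*k - w)*(4*k + w)^2*(w + 1) + (3*k - w)*(4*k + w)*(w + 1)^2 - (4*k + w)^2*(w + 1)^2)/(k*(3*k - w)^3*(4*k + w)^3*(w + 1)^3)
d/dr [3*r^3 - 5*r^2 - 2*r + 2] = 9*r^2 - 10*r - 2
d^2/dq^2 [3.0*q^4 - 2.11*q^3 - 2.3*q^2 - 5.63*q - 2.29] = 36.0*q^2 - 12.66*q - 4.6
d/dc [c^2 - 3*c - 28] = 2*c - 3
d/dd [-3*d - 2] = -3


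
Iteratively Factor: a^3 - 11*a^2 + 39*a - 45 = (a - 3)*(a^2 - 8*a + 15) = (a - 5)*(a - 3)*(a - 3)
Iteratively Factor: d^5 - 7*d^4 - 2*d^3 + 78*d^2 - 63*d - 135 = (d + 1)*(d^4 - 8*d^3 + 6*d^2 + 72*d - 135) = (d - 3)*(d + 1)*(d^3 - 5*d^2 - 9*d + 45) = (d - 5)*(d - 3)*(d + 1)*(d^2 - 9) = (d - 5)*(d - 3)^2*(d + 1)*(d + 3)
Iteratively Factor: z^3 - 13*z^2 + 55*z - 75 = (z - 5)*(z^2 - 8*z + 15) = (z - 5)*(z - 3)*(z - 5)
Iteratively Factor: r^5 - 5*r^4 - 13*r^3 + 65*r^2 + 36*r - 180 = (r - 3)*(r^4 - 2*r^3 - 19*r^2 + 8*r + 60) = (r - 3)*(r - 2)*(r^3 - 19*r - 30) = (r - 3)*(r - 2)*(r + 2)*(r^2 - 2*r - 15) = (r - 3)*(r - 2)*(r + 2)*(r + 3)*(r - 5)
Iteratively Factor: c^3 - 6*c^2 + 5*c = (c - 5)*(c^2 - c) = c*(c - 5)*(c - 1)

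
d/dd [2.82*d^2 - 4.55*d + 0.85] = 5.64*d - 4.55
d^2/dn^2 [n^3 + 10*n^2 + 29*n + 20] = 6*n + 20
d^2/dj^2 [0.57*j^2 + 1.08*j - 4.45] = 1.14000000000000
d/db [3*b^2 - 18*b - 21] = 6*b - 18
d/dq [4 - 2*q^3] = -6*q^2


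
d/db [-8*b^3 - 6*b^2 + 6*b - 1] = -24*b^2 - 12*b + 6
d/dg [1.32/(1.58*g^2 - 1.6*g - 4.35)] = (2.112 - 4.1712*g)/(-1.58*g^2 + 1.6*g + 4.35)^2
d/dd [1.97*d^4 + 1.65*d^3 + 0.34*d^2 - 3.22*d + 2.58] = 7.88*d^3 + 4.95*d^2 + 0.68*d - 3.22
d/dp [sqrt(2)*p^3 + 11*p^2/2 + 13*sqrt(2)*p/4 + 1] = 3*sqrt(2)*p^2 + 11*p + 13*sqrt(2)/4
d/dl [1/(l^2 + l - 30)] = (-2*l - 1)/(l^2 + l - 30)^2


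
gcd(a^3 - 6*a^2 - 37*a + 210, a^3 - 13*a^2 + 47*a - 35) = a^2 - 12*a + 35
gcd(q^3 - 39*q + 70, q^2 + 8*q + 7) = q + 7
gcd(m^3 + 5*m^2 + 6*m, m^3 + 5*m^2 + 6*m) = m^3 + 5*m^2 + 6*m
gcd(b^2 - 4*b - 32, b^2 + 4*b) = b + 4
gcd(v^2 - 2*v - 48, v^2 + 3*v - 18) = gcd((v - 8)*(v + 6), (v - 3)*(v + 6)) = v + 6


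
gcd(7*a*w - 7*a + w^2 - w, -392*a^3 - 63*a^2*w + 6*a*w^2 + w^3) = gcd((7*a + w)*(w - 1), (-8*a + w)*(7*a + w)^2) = 7*a + w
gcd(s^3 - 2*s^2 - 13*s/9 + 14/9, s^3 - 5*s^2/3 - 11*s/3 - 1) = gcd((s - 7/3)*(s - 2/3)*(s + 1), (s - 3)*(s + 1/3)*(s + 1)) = s + 1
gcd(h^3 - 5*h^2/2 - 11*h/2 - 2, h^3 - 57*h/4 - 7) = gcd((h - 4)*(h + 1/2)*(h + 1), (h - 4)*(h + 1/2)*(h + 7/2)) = h^2 - 7*h/2 - 2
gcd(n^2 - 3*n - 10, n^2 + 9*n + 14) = n + 2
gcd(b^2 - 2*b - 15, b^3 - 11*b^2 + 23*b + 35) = b - 5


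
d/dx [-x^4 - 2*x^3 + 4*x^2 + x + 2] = -4*x^3 - 6*x^2 + 8*x + 1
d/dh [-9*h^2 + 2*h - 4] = 2 - 18*h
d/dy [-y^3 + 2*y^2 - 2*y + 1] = -3*y^2 + 4*y - 2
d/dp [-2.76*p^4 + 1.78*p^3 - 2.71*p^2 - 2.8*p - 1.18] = -11.04*p^3 + 5.34*p^2 - 5.42*p - 2.8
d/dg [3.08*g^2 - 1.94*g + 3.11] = 6.16*g - 1.94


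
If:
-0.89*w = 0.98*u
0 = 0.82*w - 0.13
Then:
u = -0.14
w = 0.16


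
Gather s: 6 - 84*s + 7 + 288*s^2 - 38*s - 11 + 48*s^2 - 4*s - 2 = 336*s^2 - 126*s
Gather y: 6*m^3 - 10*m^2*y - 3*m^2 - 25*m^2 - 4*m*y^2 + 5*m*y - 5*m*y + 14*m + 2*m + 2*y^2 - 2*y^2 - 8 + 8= 6*m^3 - 10*m^2*y - 28*m^2 - 4*m*y^2 + 16*m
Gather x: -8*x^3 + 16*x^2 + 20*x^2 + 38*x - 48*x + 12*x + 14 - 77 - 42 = -8*x^3 + 36*x^2 + 2*x - 105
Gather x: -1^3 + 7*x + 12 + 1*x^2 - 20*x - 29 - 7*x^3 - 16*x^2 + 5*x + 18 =-7*x^3 - 15*x^2 - 8*x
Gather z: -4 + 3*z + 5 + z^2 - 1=z^2 + 3*z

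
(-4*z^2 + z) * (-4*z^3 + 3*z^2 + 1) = 16*z^5 - 16*z^4 + 3*z^3 - 4*z^2 + z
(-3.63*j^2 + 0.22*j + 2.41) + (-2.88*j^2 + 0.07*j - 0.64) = -6.51*j^2 + 0.29*j + 1.77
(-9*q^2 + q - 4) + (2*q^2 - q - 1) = -7*q^2 - 5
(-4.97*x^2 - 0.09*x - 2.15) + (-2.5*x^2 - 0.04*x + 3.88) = -7.47*x^2 - 0.13*x + 1.73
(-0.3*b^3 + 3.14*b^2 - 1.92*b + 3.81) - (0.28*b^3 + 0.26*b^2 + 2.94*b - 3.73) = -0.58*b^3 + 2.88*b^2 - 4.86*b + 7.54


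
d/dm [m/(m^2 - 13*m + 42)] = (42 - m^2)/(m^4 - 26*m^3 + 253*m^2 - 1092*m + 1764)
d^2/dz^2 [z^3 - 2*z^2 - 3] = 6*z - 4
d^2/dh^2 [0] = 0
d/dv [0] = 0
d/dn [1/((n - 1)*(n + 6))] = (-2*n - 5)/(n^4 + 10*n^3 + 13*n^2 - 60*n + 36)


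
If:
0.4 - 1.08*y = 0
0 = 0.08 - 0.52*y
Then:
No Solution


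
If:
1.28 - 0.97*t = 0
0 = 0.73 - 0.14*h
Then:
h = 5.21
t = 1.32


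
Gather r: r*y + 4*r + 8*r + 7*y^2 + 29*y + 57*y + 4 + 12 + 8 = r*(y + 12) + 7*y^2 + 86*y + 24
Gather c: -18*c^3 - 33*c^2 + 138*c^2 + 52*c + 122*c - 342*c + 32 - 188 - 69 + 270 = -18*c^3 + 105*c^2 - 168*c + 45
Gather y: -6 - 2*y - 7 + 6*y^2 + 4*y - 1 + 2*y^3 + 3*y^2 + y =2*y^3 + 9*y^2 + 3*y - 14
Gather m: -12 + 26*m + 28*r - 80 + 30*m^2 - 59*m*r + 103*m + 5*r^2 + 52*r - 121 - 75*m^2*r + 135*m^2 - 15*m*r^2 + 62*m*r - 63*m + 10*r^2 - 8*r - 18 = m^2*(165 - 75*r) + m*(-15*r^2 + 3*r + 66) + 15*r^2 + 72*r - 231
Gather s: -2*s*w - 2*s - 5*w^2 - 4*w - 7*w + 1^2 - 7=s*(-2*w - 2) - 5*w^2 - 11*w - 6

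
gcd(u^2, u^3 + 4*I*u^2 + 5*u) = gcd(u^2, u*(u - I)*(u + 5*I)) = u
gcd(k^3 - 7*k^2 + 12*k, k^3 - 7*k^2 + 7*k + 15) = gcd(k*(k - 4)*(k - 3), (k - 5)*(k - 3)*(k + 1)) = k - 3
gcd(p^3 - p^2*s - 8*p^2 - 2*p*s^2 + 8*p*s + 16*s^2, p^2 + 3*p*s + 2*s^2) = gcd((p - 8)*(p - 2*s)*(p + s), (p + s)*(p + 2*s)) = p + s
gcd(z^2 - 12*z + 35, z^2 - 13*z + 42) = z - 7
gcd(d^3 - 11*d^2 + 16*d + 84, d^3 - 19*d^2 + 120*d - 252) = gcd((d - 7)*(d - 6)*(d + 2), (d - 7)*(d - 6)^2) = d^2 - 13*d + 42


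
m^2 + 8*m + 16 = (m + 4)^2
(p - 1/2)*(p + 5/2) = p^2 + 2*p - 5/4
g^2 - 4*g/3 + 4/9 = (g - 2/3)^2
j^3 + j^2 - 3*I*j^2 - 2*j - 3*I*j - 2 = (j + 1)*(j - 2*I)*(j - I)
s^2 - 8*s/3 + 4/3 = (s - 2)*(s - 2/3)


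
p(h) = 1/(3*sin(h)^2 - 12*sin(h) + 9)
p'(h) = (-6*sin(h)*cos(h) + 12*cos(h))/(3*sin(h)^2 - 12*sin(h) + 9)^2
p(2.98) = 0.14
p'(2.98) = -0.21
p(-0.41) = 0.07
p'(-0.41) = 0.06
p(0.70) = 0.40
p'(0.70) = 0.98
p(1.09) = 1.39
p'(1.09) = 5.98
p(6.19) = 0.10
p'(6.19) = 0.12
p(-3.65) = 0.26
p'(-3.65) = -0.53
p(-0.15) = 0.09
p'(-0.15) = 0.11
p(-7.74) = 0.04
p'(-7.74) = 0.00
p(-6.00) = 0.17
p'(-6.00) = 0.29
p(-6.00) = 0.17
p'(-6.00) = 0.29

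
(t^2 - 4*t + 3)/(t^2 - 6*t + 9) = (t - 1)/(t - 3)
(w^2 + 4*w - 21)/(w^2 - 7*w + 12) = (w + 7)/(w - 4)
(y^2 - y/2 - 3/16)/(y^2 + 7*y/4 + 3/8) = (4*y - 3)/(2*(2*y + 3))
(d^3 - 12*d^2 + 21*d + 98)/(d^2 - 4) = (d^2 - 14*d + 49)/(d - 2)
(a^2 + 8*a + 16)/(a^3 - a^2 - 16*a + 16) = (a + 4)/(a^2 - 5*a + 4)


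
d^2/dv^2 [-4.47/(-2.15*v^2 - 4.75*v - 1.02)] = (-41.32515*v^2 - 91.29975*v + 4.47*(4.3*v + 4.75)*(8.6*v + 9.5) - 19.60542)/(2.15*v^2 + 4.75*v + 1.02)^3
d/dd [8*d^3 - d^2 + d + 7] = 24*d^2 - 2*d + 1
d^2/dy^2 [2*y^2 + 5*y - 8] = 4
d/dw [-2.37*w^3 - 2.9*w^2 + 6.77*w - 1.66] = -7.11*w^2 - 5.8*w + 6.77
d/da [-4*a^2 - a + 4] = -8*a - 1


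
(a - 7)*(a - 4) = a^2 - 11*a + 28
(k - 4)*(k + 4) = k^2 - 16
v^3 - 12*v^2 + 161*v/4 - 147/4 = (v - 7)*(v - 7/2)*(v - 3/2)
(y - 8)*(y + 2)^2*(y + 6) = y^4 + 2*y^3 - 52*y^2 - 200*y - 192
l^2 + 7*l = l*(l + 7)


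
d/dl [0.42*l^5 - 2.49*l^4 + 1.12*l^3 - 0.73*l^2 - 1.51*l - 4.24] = 2.1*l^4 - 9.96*l^3 + 3.36*l^2 - 1.46*l - 1.51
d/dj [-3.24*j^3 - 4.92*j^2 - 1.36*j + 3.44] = -9.72*j^2 - 9.84*j - 1.36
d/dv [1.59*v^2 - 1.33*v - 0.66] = 3.18*v - 1.33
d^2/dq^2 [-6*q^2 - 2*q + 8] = -12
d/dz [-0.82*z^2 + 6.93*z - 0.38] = 6.93 - 1.64*z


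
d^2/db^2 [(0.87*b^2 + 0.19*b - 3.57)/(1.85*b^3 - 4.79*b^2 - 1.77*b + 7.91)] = (5.95515000000001*b^6 + 3.90164999999999*b^5 - 139.62912*b^4 + 323.143676*b^3 - 256.907154*b^2 + 175.03773*b - 178.706892)/(6.331625*b^9 - 49.181325*b^8 + 109.16628*b^7 + 65.422816*b^6 - 525.012366*b^5 + 344.03595*b^4 + 744.08784*b^3 - 824.75988*b^2 - 332.236611*b + 494.913671)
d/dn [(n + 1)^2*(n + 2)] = (n + 1)*(3*n + 5)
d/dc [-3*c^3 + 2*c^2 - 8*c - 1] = -9*c^2 + 4*c - 8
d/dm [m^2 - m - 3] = 2*m - 1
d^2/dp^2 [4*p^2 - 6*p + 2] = 8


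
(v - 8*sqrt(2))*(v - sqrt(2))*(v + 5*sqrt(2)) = v^3 - 4*sqrt(2)*v^2 - 74*v + 80*sqrt(2)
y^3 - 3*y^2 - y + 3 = (y - 3)*(y - 1)*(y + 1)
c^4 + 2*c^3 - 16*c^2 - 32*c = c*(c - 4)*(c + 2)*(c + 4)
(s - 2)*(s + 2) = s^2 - 4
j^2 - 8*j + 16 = (j - 4)^2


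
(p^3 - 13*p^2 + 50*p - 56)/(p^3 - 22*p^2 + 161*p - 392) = (p^2 - 6*p + 8)/(p^2 - 15*p + 56)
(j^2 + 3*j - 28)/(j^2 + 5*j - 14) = (j - 4)/(j - 2)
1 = 1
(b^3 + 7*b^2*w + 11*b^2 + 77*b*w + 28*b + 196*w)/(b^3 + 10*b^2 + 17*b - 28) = (b + 7*w)/(b - 1)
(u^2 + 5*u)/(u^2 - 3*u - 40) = u/(u - 8)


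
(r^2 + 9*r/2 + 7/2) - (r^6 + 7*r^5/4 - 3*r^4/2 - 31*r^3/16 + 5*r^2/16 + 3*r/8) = -r^6 - 7*r^5/4 + 3*r^4/2 + 31*r^3/16 + 11*r^2/16 + 33*r/8 + 7/2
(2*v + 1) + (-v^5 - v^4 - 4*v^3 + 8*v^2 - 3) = -v^5 - v^4 - 4*v^3 + 8*v^2 + 2*v - 2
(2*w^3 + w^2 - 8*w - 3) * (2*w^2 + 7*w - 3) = 4*w^5 + 16*w^4 - 15*w^3 - 65*w^2 + 3*w + 9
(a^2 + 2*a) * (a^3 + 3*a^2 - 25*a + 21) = a^5 + 5*a^4 - 19*a^3 - 29*a^2 + 42*a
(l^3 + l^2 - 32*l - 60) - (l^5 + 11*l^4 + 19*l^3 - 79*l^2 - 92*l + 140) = -l^5 - 11*l^4 - 18*l^3 + 80*l^2 + 60*l - 200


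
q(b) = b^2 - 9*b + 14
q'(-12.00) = -33.00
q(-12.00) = 266.00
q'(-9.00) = -27.00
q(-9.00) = 176.00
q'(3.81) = -1.38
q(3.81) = -5.77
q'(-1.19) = -11.38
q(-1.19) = 26.13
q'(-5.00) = -19.00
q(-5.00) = 84.00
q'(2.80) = -3.40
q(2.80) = -3.36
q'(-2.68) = -14.36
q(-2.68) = 45.30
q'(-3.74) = -16.48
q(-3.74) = 61.65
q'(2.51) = -3.98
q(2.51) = -2.29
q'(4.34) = -0.32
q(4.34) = -6.22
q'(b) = 2*b - 9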